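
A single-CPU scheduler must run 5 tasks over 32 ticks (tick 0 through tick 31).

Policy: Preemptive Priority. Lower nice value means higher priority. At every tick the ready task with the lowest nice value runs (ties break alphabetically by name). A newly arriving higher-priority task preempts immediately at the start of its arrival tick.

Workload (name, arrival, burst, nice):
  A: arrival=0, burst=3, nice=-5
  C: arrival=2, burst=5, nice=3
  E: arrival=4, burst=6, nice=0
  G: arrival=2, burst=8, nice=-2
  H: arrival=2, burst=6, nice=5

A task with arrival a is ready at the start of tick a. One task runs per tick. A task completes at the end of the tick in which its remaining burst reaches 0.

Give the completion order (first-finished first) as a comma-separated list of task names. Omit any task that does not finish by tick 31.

t=0: ready={A} → run A
t=1: ready={A} → run A
t=2: ready={A,C,G,H} → run A
t=3: ready={C,G,H} → run G
t=4: ready={C,E,G,H} → run G
t=5: ready={C,E,G,H} → run G
t=6: ready={C,E,G,H} → run G
t=7: ready={C,E,G,H} → run G
t=8: ready={C,E,G,H} → run G
t=9: ready={C,E,G,H} → run G
t=10: ready={C,E,G,H} → run G
t=11: ready={C,E,H} → run E
t=12: ready={C,E,H} → run E
t=13: ready={C,E,H} → run E
t=14: ready={C,E,H} → run E
t=15: ready={C,E,H} → run E
t=16: ready={C,E,H} → run E
t=17: ready={C,H} → run C
t=18: ready={C,H} → run C
t=19: ready={C,H} → run C
t=20: ready={C,H} → run C
t=21: ready={C,H} → run C
t=22: ready={H} → run H
t=23: ready={H} → run H
t=24: ready={H} → run H
t=25: ready={H} → run H
t=26: ready={H} → run H
t=27: ready={H} → run H
t=28: (idle)
t=29: (idle)
t=30: (idle)
t=31: (idle)

completion order = A, G, E, C, H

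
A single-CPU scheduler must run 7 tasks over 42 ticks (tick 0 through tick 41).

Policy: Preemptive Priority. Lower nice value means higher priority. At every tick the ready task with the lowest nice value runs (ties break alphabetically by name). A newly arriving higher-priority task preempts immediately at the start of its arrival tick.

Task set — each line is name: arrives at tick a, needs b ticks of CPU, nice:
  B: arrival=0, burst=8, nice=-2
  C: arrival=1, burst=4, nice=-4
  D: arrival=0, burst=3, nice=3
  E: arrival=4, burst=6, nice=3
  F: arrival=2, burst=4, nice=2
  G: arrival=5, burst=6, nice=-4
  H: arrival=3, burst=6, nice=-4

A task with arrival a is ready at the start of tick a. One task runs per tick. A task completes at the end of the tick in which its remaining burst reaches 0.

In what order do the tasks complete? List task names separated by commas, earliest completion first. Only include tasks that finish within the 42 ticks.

t=0: ready={B,D} → run B
t=1: ready={B,C,D} → run C
t=2: ready={B,C,D,F} → run C
t=3: ready={B,C,D,F,H} → run C
t=4: ready={B,C,D,E,F,H} → run C
t=5: ready={B,D,E,F,G,H} → run G
t=6: ready={B,D,E,F,G,H} → run G
t=7: ready={B,D,E,F,G,H} → run G
t=8: ready={B,D,E,F,G,H} → run G
t=9: ready={B,D,E,F,G,H} → run G
t=10: ready={B,D,E,F,G,H} → run G
t=11: ready={B,D,E,F,H} → run H
t=12: ready={B,D,E,F,H} → run H
t=13: ready={B,D,E,F,H} → run H
t=14: ready={B,D,E,F,H} → run H
t=15: ready={B,D,E,F,H} → run H
t=16: ready={B,D,E,F,H} → run H
t=17: ready={B,D,E,F} → run B
t=18: ready={B,D,E,F} → run B
t=19: ready={B,D,E,F} → run B
t=20: ready={B,D,E,F} → run B
t=21: ready={B,D,E,F} → run B
t=22: ready={B,D,E,F} → run B
t=23: ready={B,D,E,F} → run B
t=24: ready={D,E,F} → run F
t=25: ready={D,E,F} → run F
t=26: ready={D,E,F} → run F
t=27: ready={D,E,F} → run F
t=28: ready={D,E} → run D
t=29: ready={D,E} → run D
t=30: ready={D,E} → run D
t=31: ready={E} → run E
t=32: ready={E} → run E
t=33: ready={E} → run E
t=34: ready={E} → run E
t=35: ready={E} → run E
t=36: ready={E} → run E
t=37: (idle)
t=38: (idle)
t=39: (idle)
t=40: (idle)
t=41: (idle)

completion order = C, G, H, B, F, D, E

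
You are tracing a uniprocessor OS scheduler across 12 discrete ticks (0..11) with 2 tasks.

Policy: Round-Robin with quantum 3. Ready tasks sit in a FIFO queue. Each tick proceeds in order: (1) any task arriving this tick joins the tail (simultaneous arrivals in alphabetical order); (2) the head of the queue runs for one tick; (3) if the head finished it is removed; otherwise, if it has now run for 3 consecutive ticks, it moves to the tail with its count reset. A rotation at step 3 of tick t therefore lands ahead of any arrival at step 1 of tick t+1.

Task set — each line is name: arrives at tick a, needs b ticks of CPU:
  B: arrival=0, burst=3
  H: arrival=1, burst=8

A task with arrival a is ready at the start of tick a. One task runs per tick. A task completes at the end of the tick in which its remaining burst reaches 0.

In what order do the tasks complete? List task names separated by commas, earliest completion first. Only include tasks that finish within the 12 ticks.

t=0: queue=[B] q_used=0 → run B
t=1: queue=[B,H] q_used=1 → run B
t=2: queue=[B,H] q_used=2 → run B
t=3: queue=[H] q_used=0 → run H
t=4: queue=[H] q_used=1 → run H
t=5: queue=[H] q_used=2 → run H
t=6: queue=[H] q_used=0 → run H
t=7: queue=[H] q_used=1 → run H
t=8: queue=[H] q_used=2 → run H
t=9: queue=[H] q_used=0 → run H
t=10: queue=[H] q_used=1 → run H
t=11: (idle)

completion order = B, H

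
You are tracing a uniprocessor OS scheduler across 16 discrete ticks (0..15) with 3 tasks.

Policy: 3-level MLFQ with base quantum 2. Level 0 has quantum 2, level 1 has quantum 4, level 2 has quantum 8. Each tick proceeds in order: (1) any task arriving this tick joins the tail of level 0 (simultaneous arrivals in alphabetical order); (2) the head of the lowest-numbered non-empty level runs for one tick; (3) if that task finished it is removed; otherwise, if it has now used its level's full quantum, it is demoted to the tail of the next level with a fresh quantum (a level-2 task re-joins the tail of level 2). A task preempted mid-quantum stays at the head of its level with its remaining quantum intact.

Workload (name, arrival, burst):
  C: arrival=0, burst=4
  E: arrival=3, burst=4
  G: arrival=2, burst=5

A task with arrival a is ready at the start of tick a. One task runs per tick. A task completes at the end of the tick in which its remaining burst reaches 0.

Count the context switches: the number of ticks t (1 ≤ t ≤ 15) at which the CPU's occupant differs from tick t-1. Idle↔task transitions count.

context switches = 6

t=0: L0/L1/L2 = C/-/- → run C
t=1: L0/L1/L2 = C/-/- → run C
t=2: L0/L1/L2 = G/C/- → run G
t=3: L0/L1/L2 = GE/C/- → run G
t=4: L0/L1/L2 = E/CG/- → run E
t=5: L0/L1/L2 = E/CG/- → run E
t=6: L0/L1/L2 = -/CGE/- → run C
t=7: L0/L1/L2 = -/CGE/- → run C
t=8: L0/L1/L2 = -/GE/- → run G
t=9: L0/L1/L2 = -/GE/- → run G
t=10: L0/L1/L2 = -/GE/- → run G
t=11: L0/L1/L2 = -/E/- → run E
t=12: L0/L1/L2 = -/E/- → run E
t=13: (idle)
t=14: (idle)
t=15: (idle)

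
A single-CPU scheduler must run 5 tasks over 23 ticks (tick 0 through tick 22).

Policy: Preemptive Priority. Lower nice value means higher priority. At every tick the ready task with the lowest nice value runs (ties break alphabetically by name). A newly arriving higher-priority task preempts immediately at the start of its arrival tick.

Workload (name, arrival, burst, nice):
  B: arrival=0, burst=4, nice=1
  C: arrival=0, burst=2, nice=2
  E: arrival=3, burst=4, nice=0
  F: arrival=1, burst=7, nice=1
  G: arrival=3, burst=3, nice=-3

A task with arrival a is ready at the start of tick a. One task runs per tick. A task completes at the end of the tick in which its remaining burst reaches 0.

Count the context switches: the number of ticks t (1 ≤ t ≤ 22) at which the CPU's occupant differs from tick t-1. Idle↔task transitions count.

context switches = 6

t=0: ready={B,C} → run B
t=1: ready={B,C,F} → run B
t=2: ready={B,C,F} → run B
t=3: ready={B,C,E,F,G} → run G
t=4: ready={B,C,E,F,G} → run G
t=5: ready={B,C,E,F,G} → run G
t=6: ready={B,C,E,F} → run E
t=7: ready={B,C,E,F} → run E
t=8: ready={B,C,E,F} → run E
t=9: ready={B,C,E,F} → run E
t=10: ready={B,C,F} → run B
t=11: ready={C,F} → run F
t=12: ready={C,F} → run F
t=13: ready={C,F} → run F
t=14: ready={C,F} → run F
t=15: ready={C,F} → run F
t=16: ready={C,F} → run F
t=17: ready={C,F} → run F
t=18: ready={C} → run C
t=19: ready={C} → run C
t=20: (idle)
t=21: (idle)
t=22: (idle)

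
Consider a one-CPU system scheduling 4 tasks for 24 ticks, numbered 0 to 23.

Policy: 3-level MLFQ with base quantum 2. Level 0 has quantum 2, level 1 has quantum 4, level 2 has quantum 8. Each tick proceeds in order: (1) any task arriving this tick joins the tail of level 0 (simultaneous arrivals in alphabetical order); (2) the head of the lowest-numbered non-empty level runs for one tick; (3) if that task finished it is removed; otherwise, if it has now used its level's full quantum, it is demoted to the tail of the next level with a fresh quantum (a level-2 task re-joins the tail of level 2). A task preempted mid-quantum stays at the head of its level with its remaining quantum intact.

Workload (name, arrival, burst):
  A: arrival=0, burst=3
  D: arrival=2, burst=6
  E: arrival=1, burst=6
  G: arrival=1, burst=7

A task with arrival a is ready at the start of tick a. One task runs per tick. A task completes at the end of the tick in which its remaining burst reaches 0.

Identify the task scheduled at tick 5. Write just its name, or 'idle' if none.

t=0: L0/L1/L2 = A/-/- → run A
t=1: L0/L1/L2 = AEG/-/- → run A
t=2: L0/L1/L2 = EGD/A/- → run E
t=3: L0/L1/L2 = EGD/A/- → run E
t=4: L0/L1/L2 = GD/AE/- → run G
t=5: L0/L1/L2 = GD/AE/- → run G
t=6: L0/L1/L2 = D/AEG/- → run D
t=7: L0/L1/L2 = D/AEG/- → run D
t=8: L0/L1/L2 = -/AEGD/- → run A
t=9: L0/L1/L2 = -/EGD/- → run E
t=10: L0/L1/L2 = -/EGD/- → run E
t=11: L0/L1/L2 = -/EGD/- → run E
t=12: L0/L1/L2 = -/EGD/- → run E
t=13: L0/L1/L2 = -/GD/- → run G
t=14: L0/L1/L2 = -/GD/- → run G
t=15: L0/L1/L2 = -/GD/- → run G
t=16: L0/L1/L2 = -/GD/- → run G
t=17: L0/L1/L2 = -/D/G → run D
t=18: L0/L1/L2 = -/D/G → run D
t=19: L0/L1/L2 = -/D/G → run D
t=20: L0/L1/L2 = -/D/G → run D
t=21: L0/L1/L2 = -/-/G → run G
t=22: (idle)
t=23: (idle)

running at tick 5 = G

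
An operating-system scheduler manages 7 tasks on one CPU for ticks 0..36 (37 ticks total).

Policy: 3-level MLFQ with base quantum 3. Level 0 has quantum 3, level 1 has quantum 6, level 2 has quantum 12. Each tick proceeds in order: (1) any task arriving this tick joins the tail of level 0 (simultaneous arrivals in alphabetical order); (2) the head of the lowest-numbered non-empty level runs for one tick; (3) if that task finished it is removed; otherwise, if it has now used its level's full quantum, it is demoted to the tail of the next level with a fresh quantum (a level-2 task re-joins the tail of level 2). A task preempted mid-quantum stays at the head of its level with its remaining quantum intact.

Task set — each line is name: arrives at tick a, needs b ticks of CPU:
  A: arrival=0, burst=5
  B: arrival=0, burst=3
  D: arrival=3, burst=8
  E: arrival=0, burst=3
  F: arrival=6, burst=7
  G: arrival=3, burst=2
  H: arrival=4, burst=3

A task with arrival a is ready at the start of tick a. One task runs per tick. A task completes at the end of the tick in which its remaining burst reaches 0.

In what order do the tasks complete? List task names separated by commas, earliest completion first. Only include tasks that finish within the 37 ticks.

t=0: L0/L1/L2 = ABE/-/- → run A
t=1: L0/L1/L2 = ABE/-/- → run A
t=2: L0/L1/L2 = ABE/-/- → run A
t=3: L0/L1/L2 = BEDG/A/- → run B
t=4: L0/L1/L2 = BEDGH/A/- → run B
t=5: L0/L1/L2 = BEDGH/A/- → run B
t=6: L0/L1/L2 = EDGHF/A/- → run E
t=7: L0/L1/L2 = EDGHF/A/- → run E
t=8: L0/L1/L2 = EDGHF/A/- → run E
t=9: L0/L1/L2 = DGHF/A/- → run D
t=10: L0/L1/L2 = DGHF/A/- → run D
t=11: L0/L1/L2 = DGHF/A/- → run D
t=12: L0/L1/L2 = GHF/AD/- → run G
t=13: L0/L1/L2 = GHF/AD/- → run G
t=14: L0/L1/L2 = HF/AD/- → run H
t=15: L0/L1/L2 = HF/AD/- → run H
t=16: L0/L1/L2 = HF/AD/- → run H
t=17: L0/L1/L2 = F/AD/- → run F
t=18: L0/L1/L2 = F/AD/- → run F
t=19: L0/L1/L2 = F/AD/- → run F
t=20: L0/L1/L2 = -/ADF/- → run A
t=21: L0/L1/L2 = -/ADF/- → run A
t=22: L0/L1/L2 = -/DF/- → run D
t=23: L0/L1/L2 = -/DF/- → run D
t=24: L0/L1/L2 = -/DF/- → run D
t=25: L0/L1/L2 = -/DF/- → run D
t=26: L0/L1/L2 = -/DF/- → run D
t=27: L0/L1/L2 = -/F/- → run F
t=28: L0/L1/L2 = -/F/- → run F
t=29: L0/L1/L2 = -/F/- → run F
t=30: L0/L1/L2 = -/F/- → run F
t=31: (idle)
t=32: (idle)
t=33: (idle)
t=34: (idle)
t=35: (idle)
t=36: (idle)

completion order = B, E, G, H, A, D, F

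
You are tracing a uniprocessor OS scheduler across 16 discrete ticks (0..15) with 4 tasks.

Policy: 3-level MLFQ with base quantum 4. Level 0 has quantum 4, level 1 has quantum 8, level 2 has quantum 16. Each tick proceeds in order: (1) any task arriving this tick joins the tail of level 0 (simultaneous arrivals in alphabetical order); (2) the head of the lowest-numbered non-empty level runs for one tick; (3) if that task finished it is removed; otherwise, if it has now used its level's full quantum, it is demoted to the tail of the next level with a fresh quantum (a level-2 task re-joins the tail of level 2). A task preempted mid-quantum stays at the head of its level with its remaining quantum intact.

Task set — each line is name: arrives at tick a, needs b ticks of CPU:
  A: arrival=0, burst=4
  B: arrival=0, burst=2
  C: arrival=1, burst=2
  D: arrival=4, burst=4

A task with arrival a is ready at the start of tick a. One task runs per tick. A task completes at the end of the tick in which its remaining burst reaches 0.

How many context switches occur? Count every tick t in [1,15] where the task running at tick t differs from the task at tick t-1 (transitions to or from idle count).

context switches = 4

t=0: L0/L1/L2 = AB/-/- → run A
t=1: L0/L1/L2 = ABC/-/- → run A
t=2: L0/L1/L2 = ABC/-/- → run A
t=3: L0/L1/L2 = ABC/-/- → run A
t=4: L0/L1/L2 = BCD/-/- → run B
t=5: L0/L1/L2 = BCD/-/- → run B
t=6: L0/L1/L2 = CD/-/- → run C
t=7: L0/L1/L2 = CD/-/- → run C
t=8: L0/L1/L2 = D/-/- → run D
t=9: L0/L1/L2 = D/-/- → run D
t=10: L0/L1/L2 = D/-/- → run D
t=11: L0/L1/L2 = D/-/- → run D
t=12: (idle)
t=13: (idle)
t=14: (idle)
t=15: (idle)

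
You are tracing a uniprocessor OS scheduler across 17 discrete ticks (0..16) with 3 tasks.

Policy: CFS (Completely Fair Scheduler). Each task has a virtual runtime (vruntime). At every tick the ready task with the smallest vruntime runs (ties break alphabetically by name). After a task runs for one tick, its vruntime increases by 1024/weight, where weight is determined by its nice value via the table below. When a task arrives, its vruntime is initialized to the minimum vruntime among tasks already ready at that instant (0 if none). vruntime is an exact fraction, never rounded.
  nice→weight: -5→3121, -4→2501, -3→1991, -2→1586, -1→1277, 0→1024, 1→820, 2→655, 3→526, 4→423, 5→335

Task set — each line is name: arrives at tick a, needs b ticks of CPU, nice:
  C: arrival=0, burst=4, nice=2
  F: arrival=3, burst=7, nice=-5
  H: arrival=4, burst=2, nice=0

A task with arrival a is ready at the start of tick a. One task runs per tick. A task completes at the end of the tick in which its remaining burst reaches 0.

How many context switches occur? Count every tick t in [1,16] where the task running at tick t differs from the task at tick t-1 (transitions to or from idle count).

t=0: vr[C=0] → run C
t=1: vr[C=1024/655] → run C
t=2: vr[C=2048/655] → run C
t=3: vr[C=3072/655 F=3072/655] → run C
t=4: vr[F=3072/655 H=3072/655] → run F
t=5: vr[F=10258432/2044255 H=3072/655] → run H
t=6: vr[F=10258432/2044255 H=3727/655] → run F
t=7: vr[F=10929152/2044255 H=3727/655] → run F
t=8: vr[F=11599872/2044255 H=3727/655] → run F
t=9: vr[F=12270592/2044255 H=3727/655] → run H
t=10: vr[F=12270592/2044255] → run F
t=11: vr[F=12941312/2044255] → run F
t=12: vr[F=13612032/2044255] → run F
t=13: (idle)
t=14: (idle)
t=15: (idle)
t=16: (idle)

context switches = 6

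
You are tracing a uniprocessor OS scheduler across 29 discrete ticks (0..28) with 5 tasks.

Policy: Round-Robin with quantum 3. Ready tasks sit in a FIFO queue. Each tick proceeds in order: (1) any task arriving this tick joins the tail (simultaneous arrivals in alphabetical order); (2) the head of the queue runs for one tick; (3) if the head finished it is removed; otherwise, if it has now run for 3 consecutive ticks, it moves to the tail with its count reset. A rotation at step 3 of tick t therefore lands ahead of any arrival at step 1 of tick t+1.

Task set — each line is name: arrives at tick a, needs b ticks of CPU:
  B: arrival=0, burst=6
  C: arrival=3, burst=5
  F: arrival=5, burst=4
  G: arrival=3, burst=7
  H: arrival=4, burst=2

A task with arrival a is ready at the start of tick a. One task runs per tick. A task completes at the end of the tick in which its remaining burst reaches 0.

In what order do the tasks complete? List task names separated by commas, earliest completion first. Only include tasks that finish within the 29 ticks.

t=0: queue=[B] q_used=0 → run B
t=1: queue=[B] q_used=1 → run B
t=2: queue=[B] q_used=2 → run B
t=3: queue=[B,C,G] q_used=0 → run B
t=4: queue=[B,C,G,H] q_used=1 → run B
t=5: queue=[B,C,G,H,F] q_used=2 → run B
t=6: queue=[C,G,H,F] q_used=0 → run C
t=7: queue=[C,G,H,F] q_used=1 → run C
t=8: queue=[C,G,H,F] q_used=2 → run C
t=9: queue=[G,H,F,C] q_used=0 → run G
t=10: queue=[G,H,F,C] q_used=1 → run G
t=11: queue=[G,H,F,C] q_used=2 → run G
t=12: queue=[H,F,C,G] q_used=0 → run H
t=13: queue=[H,F,C,G] q_used=1 → run H
t=14: queue=[F,C,G] q_used=0 → run F
t=15: queue=[F,C,G] q_used=1 → run F
t=16: queue=[F,C,G] q_used=2 → run F
t=17: queue=[C,G,F] q_used=0 → run C
t=18: queue=[C,G,F] q_used=1 → run C
t=19: queue=[G,F] q_used=0 → run G
t=20: queue=[G,F] q_used=1 → run G
t=21: queue=[G,F] q_used=2 → run G
t=22: queue=[F,G] q_used=0 → run F
t=23: queue=[G] q_used=0 → run G
t=24: (idle)
t=25: (idle)
t=26: (idle)
t=27: (idle)
t=28: (idle)

completion order = B, H, C, F, G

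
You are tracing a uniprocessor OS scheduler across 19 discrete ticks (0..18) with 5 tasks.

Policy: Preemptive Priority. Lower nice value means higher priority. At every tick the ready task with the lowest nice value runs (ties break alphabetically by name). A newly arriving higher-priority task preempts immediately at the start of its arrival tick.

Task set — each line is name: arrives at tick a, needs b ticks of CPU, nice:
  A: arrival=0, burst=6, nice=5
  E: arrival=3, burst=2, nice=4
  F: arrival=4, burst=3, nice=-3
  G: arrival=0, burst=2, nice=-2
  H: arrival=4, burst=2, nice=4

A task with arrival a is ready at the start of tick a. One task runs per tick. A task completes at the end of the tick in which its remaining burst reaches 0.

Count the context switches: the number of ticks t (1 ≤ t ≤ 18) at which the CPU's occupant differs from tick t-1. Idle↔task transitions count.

t=0: ready={A,G} → run G
t=1: ready={A,G} → run G
t=2: ready={A} → run A
t=3: ready={A,E} → run E
t=4: ready={A,E,F,H} → run F
t=5: ready={A,E,F,H} → run F
t=6: ready={A,E,F,H} → run F
t=7: ready={A,E,H} → run E
t=8: ready={A,H} → run H
t=9: ready={A,H} → run H
t=10: ready={A} → run A
t=11: ready={A} → run A
t=12: ready={A} → run A
t=13: ready={A} → run A
t=14: ready={A} → run A
t=15: (idle)
t=16: (idle)
t=17: (idle)
t=18: (idle)

context switches = 7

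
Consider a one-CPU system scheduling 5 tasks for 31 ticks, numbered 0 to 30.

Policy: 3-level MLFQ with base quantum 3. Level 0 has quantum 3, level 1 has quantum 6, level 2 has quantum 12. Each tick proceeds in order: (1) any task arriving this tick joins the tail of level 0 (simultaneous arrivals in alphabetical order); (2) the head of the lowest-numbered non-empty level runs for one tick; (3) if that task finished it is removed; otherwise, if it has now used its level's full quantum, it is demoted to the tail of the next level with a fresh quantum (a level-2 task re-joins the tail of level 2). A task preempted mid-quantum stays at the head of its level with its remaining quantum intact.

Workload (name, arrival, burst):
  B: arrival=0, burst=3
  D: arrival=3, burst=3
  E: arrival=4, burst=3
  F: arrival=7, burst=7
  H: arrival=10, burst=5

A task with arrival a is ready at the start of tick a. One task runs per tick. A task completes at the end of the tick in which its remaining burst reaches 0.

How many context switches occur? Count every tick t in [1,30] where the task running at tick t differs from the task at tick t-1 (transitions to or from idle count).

context switches = 7

t=0: L0/L1/L2 = B/-/- → run B
t=1: L0/L1/L2 = B/-/- → run B
t=2: L0/L1/L2 = B/-/- → run B
t=3: L0/L1/L2 = D/-/- → run D
t=4: L0/L1/L2 = DE/-/- → run D
t=5: L0/L1/L2 = DE/-/- → run D
t=6: L0/L1/L2 = E/-/- → run E
t=7: L0/L1/L2 = EF/-/- → run E
t=8: L0/L1/L2 = EF/-/- → run E
t=9: L0/L1/L2 = F/-/- → run F
t=10: L0/L1/L2 = FH/-/- → run F
t=11: L0/L1/L2 = FH/-/- → run F
t=12: L0/L1/L2 = H/F/- → run H
t=13: L0/L1/L2 = H/F/- → run H
t=14: L0/L1/L2 = H/F/- → run H
t=15: L0/L1/L2 = -/FH/- → run F
t=16: L0/L1/L2 = -/FH/- → run F
t=17: L0/L1/L2 = -/FH/- → run F
t=18: L0/L1/L2 = -/FH/- → run F
t=19: L0/L1/L2 = -/H/- → run H
t=20: L0/L1/L2 = -/H/- → run H
t=21: (idle)
t=22: (idle)
t=23: (idle)
t=24: (idle)
t=25: (idle)
t=26: (idle)
t=27: (idle)
t=28: (idle)
t=29: (idle)
t=30: (idle)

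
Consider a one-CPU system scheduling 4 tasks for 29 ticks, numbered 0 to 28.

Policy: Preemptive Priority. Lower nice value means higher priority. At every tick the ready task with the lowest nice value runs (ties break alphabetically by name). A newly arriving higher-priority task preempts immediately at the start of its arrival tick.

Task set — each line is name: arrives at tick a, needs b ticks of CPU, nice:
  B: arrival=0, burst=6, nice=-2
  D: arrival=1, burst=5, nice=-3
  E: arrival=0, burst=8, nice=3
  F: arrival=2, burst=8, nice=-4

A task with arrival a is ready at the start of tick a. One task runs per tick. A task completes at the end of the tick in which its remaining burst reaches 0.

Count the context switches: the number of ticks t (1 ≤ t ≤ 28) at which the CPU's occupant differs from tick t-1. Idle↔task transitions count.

t=0: ready={B,E} → run B
t=1: ready={B,D,E} → run D
t=2: ready={B,D,E,F} → run F
t=3: ready={B,D,E,F} → run F
t=4: ready={B,D,E,F} → run F
t=5: ready={B,D,E,F} → run F
t=6: ready={B,D,E,F} → run F
t=7: ready={B,D,E,F} → run F
t=8: ready={B,D,E,F} → run F
t=9: ready={B,D,E,F} → run F
t=10: ready={B,D,E} → run D
t=11: ready={B,D,E} → run D
t=12: ready={B,D,E} → run D
t=13: ready={B,D,E} → run D
t=14: ready={B,E} → run B
t=15: ready={B,E} → run B
t=16: ready={B,E} → run B
t=17: ready={B,E} → run B
t=18: ready={B,E} → run B
t=19: ready={E} → run E
t=20: ready={E} → run E
t=21: ready={E} → run E
t=22: ready={E} → run E
t=23: ready={E} → run E
t=24: ready={E} → run E
t=25: ready={E} → run E
t=26: ready={E} → run E
t=27: (idle)
t=28: (idle)

context switches = 6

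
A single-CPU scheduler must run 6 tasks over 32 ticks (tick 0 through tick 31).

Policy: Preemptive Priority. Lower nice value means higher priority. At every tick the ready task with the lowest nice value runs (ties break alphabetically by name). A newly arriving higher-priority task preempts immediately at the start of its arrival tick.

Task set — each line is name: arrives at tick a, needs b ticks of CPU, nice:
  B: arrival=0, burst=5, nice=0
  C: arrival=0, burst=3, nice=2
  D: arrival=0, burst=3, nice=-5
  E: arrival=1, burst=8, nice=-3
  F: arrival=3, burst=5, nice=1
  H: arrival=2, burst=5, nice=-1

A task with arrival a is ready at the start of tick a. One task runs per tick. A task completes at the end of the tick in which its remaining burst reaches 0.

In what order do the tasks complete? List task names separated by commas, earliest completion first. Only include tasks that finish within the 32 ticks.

completion order = D, E, H, B, F, C

t=0: ready={B,C,D} → run D
t=1: ready={B,C,D,E} → run D
t=2: ready={B,C,D,E,H} → run D
t=3: ready={B,C,E,F,H} → run E
t=4: ready={B,C,E,F,H} → run E
t=5: ready={B,C,E,F,H} → run E
t=6: ready={B,C,E,F,H} → run E
t=7: ready={B,C,E,F,H} → run E
t=8: ready={B,C,E,F,H} → run E
t=9: ready={B,C,E,F,H} → run E
t=10: ready={B,C,E,F,H} → run E
t=11: ready={B,C,F,H} → run H
t=12: ready={B,C,F,H} → run H
t=13: ready={B,C,F,H} → run H
t=14: ready={B,C,F,H} → run H
t=15: ready={B,C,F,H} → run H
t=16: ready={B,C,F} → run B
t=17: ready={B,C,F} → run B
t=18: ready={B,C,F} → run B
t=19: ready={B,C,F} → run B
t=20: ready={B,C,F} → run B
t=21: ready={C,F} → run F
t=22: ready={C,F} → run F
t=23: ready={C,F} → run F
t=24: ready={C,F} → run F
t=25: ready={C,F} → run F
t=26: ready={C} → run C
t=27: ready={C} → run C
t=28: ready={C} → run C
t=29: (idle)
t=30: (idle)
t=31: (idle)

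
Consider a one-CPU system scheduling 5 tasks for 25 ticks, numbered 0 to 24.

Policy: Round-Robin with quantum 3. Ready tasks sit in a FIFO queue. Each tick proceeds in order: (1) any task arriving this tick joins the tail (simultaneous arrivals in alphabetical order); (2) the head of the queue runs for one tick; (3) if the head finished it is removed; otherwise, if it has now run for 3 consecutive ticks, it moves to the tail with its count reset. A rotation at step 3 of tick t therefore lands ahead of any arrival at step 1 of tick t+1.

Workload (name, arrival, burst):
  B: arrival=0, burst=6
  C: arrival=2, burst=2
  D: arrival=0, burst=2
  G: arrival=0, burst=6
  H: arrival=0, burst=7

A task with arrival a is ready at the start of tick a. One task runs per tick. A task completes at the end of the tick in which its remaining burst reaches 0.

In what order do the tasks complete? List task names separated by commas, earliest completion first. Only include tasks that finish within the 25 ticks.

t=0: queue=[B,D,G,H] q_used=0 → run B
t=1: queue=[B,D,G,H] q_used=1 → run B
t=2: queue=[B,D,G,H,C] q_used=2 → run B
t=3: queue=[D,G,H,C,B] q_used=0 → run D
t=4: queue=[D,G,H,C,B] q_used=1 → run D
t=5: queue=[G,H,C,B] q_used=0 → run G
t=6: queue=[G,H,C,B] q_used=1 → run G
t=7: queue=[G,H,C,B] q_used=2 → run G
t=8: queue=[H,C,B,G] q_used=0 → run H
t=9: queue=[H,C,B,G] q_used=1 → run H
t=10: queue=[H,C,B,G] q_used=2 → run H
t=11: queue=[C,B,G,H] q_used=0 → run C
t=12: queue=[C,B,G,H] q_used=1 → run C
t=13: queue=[B,G,H] q_used=0 → run B
t=14: queue=[B,G,H] q_used=1 → run B
t=15: queue=[B,G,H] q_used=2 → run B
t=16: queue=[G,H] q_used=0 → run G
t=17: queue=[G,H] q_used=1 → run G
t=18: queue=[G,H] q_used=2 → run G
t=19: queue=[H] q_used=0 → run H
t=20: queue=[H] q_used=1 → run H
t=21: queue=[H] q_used=2 → run H
t=22: queue=[H] q_used=0 → run H
t=23: (idle)
t=24: (idle)

completion order = D, C, B, G, H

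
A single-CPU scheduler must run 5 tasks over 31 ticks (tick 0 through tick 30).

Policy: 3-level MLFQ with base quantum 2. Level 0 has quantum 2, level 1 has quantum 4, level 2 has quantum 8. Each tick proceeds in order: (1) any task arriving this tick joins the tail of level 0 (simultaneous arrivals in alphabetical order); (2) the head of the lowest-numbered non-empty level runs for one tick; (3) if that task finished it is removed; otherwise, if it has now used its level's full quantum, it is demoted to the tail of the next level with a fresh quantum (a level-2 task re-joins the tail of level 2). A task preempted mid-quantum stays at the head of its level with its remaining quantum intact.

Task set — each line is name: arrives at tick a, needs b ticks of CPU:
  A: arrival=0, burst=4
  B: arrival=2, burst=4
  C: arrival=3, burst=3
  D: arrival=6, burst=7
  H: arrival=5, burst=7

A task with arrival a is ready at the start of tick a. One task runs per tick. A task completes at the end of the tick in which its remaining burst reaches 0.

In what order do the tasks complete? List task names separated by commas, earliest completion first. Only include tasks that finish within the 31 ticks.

completion order = A, B, C, H, D

t=0: L0/L1/L2 = A/-/- → run A
t=1: L0/L1/L2 = A/-/- → run A
t=2: L0/L1/L2 = B/A/- → run B
t=3: L0/L1/L2 = BC/A/- → run B
t=4: L0/L1/L2 = C/AB/- → run C
t=5: L0/L1/L2 = CH/AB/- → run C
t=6: L0/L1/L2 = HD/ABC/- → run H
t=7: L0/L1/L2 = HD/ABC/- → run H
t=8: L0/L1/L2 = D/ABCH/- → run D
t=9: L0/L1/L2 = D/ABCH/- → run D
t=10: L0/L1/L2 = -/ABCHD/- → run A
t=11: L0/L1/L2 = -/ABCHD/- → run A
t=12: L0/L1/L2 = -/BCHD/- → run B
t=13: L0/L1/L2 = -/BCHD/- → run B
t=14: L0/L1/L2 = -/CHD/- → run C
t=15: L0/L1/L2 = -/HD/- → run H
t=16: L0/L1/L2 = -/HD/- → run H
t=17: L0/L1/L2 = -/HD/- → run H
t=18: L0/L1/L2 = -/HD/- → run H
t=19: L0/L1/L2 = -/D/H → run D
t=20: L0/L1/L2 = -/D/H → run D
t=21: L0/L1/L2 = -/D/H → run D
t=22: L0/L1/L2 = -/D/H → run D
t=23: L0/L1/L2 = -/-/HD → run H
t=24: L0/L1/L2 = -/-/D → run D
t=25: (idle)
t=26: (idle)
t=27: (idle)
t=28: (idle)
t=29: (idle)
t=30: (idle)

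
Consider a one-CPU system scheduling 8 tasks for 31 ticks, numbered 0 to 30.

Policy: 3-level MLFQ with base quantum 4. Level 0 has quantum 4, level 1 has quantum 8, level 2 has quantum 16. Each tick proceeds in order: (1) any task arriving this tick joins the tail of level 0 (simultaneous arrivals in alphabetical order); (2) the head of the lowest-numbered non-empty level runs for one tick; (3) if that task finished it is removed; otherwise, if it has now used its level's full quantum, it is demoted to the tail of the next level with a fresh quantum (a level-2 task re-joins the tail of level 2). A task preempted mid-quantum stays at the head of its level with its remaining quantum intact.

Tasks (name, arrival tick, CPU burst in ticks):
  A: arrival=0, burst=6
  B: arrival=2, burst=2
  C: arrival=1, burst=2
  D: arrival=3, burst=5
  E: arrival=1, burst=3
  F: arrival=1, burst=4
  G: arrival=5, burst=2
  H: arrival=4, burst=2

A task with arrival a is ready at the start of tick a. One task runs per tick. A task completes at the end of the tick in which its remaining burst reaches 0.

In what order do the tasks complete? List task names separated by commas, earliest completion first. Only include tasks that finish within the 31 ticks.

completion order = C, E, F, B, H, G, A, D

t=0: L0/L1/L2 = A/-/- → run A
t=1: L0/L1/L2 = ACEF/-/- → run A
t=2: L0/L1/L2 = ACEFB/-/- → run A
t=3: L0/L1/L2 = ACEFBD/-/- → run A
t=4: L0/L1/L2 = CEFBDH/A/- → run C
t=5: L0/L1/L2 = CEFBDHG/A/- → run C
t=6: L0/L1/L2 = EFBDHG/A/- → run E
t=7: L0/L1/L2 = EFBDHG/A/- → run E
t=8: L0/L1/L2 = EFBDHG/A/- → run E
t=9: L0/L1/L2 = FBDHG/A/- → run F
t=10: L0/L1/L2 = FBDHG/A/- → run F
t=11: L0/L1/L2 = FBDHG/A/- → run F
t=12: L0/L1/L2 = FBDHG/A/- → run F
t=13: L0/L1/L2 = BDHG/A/- → run B
t=14: L0/L1/L2 = BDHG/A/- → run B
t=15: L0/L1/L2 = DHG/A/- → run D
t=16: L0/L1/L2 = DHG/A/- → run D
t=17: L0/L1/L2 = DHG/A/- → run D
t=18: L0/L1/L2 = DHG/A/- → run D
t=19: L0/L1/L2 = HG/AD/- → run H
t=20: L0/L1/L2 = HG/AD/- → run H
t=21: L0/L1/L2 = G/AD/- → run G
t=22: L0/L1/L2 = G/AD/- → run G
t=23: L0/L1/L2 = -/AD/- → run A
t=24: L0/L1/L2 = -/AD/- → run A
t=25: L0/L1/L2 = -/D/- → run D
t=26: (idle)
t=27: (idle)
t=28: (idle)
t=29: (idle)
t=30: (idle)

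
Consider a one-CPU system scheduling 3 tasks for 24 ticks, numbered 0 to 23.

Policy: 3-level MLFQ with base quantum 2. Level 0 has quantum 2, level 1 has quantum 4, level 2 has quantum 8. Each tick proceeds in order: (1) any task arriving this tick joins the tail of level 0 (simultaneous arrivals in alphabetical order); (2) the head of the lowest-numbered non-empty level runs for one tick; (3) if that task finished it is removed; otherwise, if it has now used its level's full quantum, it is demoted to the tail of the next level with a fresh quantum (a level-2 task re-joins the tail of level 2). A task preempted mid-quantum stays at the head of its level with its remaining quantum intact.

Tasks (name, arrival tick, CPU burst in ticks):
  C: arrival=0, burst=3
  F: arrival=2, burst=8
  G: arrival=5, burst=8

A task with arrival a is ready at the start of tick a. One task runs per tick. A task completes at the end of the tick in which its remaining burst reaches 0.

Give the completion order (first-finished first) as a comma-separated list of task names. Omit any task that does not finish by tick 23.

t=0: L0/L1/L2 = C/-/- → run C
t=1: L0/L1/L2 = C/-/- → run C
t=2: L0/L1/L2 = F/C/- → run F
t=3: L0/L1/L2 = F/C/- → run F
t=4: L0/L1/L2 = -/CF/- → run C
t=5: L0/L1/L2 = G/F/- → run G
t=6: L0/L1/L2 = G/F/- → run G
t=7: L0/L1/L2 = -/FG/- → run F
t=8: L0/L1/L2 = -/FG/- → run F
t=9: L0/L1/L2 = -/FG/- → run F
t=10: L0/L1/L2 = -/FG/- → run F
t=11: L0/L1/L2 = -/G/F → run G
t=12: L0/L1/L2 = -/G/F → run G
t=13: L0/L1/L2 = -/G/F → run G
t=14: L0/L1/L2 = -/G/F → run G
t=15: L0/L1/L2 = -/-/FG → run F
t=16: L0/L1/L2 = -/-/FG → run F
t=17: L0/L1/L2 = -/-/G → run G
t=18: L0/L1/L2 = -/-/G → run G
t=19: (idle)
t=20: (idle)
t=21: (idle)
t=22: (idle)
t=23: (idle)

completion order = C, F, G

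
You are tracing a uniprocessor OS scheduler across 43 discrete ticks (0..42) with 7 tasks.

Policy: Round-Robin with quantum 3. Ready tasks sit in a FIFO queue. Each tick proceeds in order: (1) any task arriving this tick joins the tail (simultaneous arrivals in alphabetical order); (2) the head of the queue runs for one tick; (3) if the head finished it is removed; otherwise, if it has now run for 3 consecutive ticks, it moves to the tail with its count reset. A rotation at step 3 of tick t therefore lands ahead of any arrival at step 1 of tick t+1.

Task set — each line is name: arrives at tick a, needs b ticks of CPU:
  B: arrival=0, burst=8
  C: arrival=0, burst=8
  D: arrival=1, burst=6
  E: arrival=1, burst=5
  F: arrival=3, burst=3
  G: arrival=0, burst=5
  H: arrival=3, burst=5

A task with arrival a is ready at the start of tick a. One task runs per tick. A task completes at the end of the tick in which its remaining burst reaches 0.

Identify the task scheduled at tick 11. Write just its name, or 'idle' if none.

t=0: queue=[B,C,G] q_used=0 → run B
t=1: queue=[B,C,G,D,E] q_used=1 → run B
t=2: queue=[B,C,G,D,E] q_used=2 → run B
t=3: queue=[C,G,D,E,B,F,H] q_used=0 → run C
t=4: queue=[C,G,D,E,B,F,H] q_used=1 → run C
t=5: queue=[C,G,D,E,B,F,H] q_used=2 → run C
t=6: queue=[G,D,E,B,F,H,C] q_used=0 → run G
t=7: queue=[G,D,E,B,F,H,C] q_used=1 → run G
t=8: queue=[G,D,E,B,F,H,C] q_used=2 → run G
t=9: queue=[D,E,B,F,H,C,G] q_used=0 → run D
t=10: queue=[D,E,B,F,H,C,G] q_used=1 → run D
t=11: queue=[D,E,B,F,H,C,G] q_used=2 → run D
t=12: queue=[E,B,F,H,C,G,D] q_used=0 → run E
t=13: queue=[E,B,F,H,C,G,D] q_used=1 → run E
t=14: queue=[E,B,F,H,C,G,D] q_used=2 → run E
t=15: queue=[B,F,H,C,G,D,E] q_used=0 → run B
t=16: queue=[B,F,H,C,G,D,E] q_used=1 → run B
t=17: queue=[B,F,H,C,G,D,E] q_used=2 → run B
t=18: queue=[F,H,C,G,D,E,B] q_used=0 → run F
t=19: queue=[F,H,C,G,D,E,B] q_used=1 → run F
t=20: queue=[F,H,C,G,D,E,B] q_used=2 → run F
t=21: queue=[H,C,G,D,E,B] q_used=0 → run H
t=22: queue=[H,C,G,D,E,B] q_used=1 → run H
t=23: queue=[H,C,G,D,E,B] q_used=2 → run H
t=24: queue=[C,G,D,E,B,H] q_used=0 → run C
t=25: queue=[C,G,D,E,B,H] q_used=1 → run C
t=26: queue=[C,G,D,E,B,H] q_used=2 → run C
t=27: queue=[G,D,E,B,H,C] q_used=0 → run G
t=28: queue=[G,D,E,B,H,C] q_used=1 → run G
t=29: queue=[D,E,B,H,C] q_used=0 → run D
t=30: queue=[D,E,B,H,C] q_used=1 → run D
t=31: queue=[D,E,B,H,C] q_used=2 → run D
t=32: queue=[E,B,H,C] q_used=0 → run E
t=33: queue=[E,B,H,C] q_used=1 → run E
t=34: queue=[B,H,C] q_used=0 → run B
t=35: queue=[B,H,C] q_used=1 → run B
t=36: queue=[H,C] q_used=0 → run H
t=37: queue=[H,C] q_used=1 → run H
t=38: queue=[C] q_used=0 → run C
t=39: queue=[C] q_used=1 → run C
t=40: (idle)
t=41: (idle)
t=42: (idle)

running at tick 11 = D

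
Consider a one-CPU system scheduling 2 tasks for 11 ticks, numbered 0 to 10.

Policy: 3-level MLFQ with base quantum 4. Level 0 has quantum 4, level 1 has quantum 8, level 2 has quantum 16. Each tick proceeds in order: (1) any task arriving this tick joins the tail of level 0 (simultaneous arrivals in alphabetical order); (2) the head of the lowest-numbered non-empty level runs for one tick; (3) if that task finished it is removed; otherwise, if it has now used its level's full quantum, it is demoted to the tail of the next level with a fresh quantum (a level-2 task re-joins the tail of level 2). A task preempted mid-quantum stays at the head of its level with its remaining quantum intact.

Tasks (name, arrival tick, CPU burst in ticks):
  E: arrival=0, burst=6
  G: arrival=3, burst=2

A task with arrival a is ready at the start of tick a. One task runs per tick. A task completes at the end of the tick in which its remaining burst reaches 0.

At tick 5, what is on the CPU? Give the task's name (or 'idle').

t=0: L0/L1/L2 = E/-/- → run E
t=1: L0/L1/L2 = E/-/- → run E
t=2: L0/L1/L2 = E/-/- → run E
t=3: L0/L1/L2 = EG/-/- → run E
t=4: L0/L1/L2 = G/E/- → run G
t=5: L0/L1/L2 = G/E/- → run G
t=6: L0/L1/L2 = -/E/- → run E
t=7: L0/L1/L2 = -/E/- → run E
t=8: (idle)
t=9: (idle)
t=10: (idle)

running at tick 5 = G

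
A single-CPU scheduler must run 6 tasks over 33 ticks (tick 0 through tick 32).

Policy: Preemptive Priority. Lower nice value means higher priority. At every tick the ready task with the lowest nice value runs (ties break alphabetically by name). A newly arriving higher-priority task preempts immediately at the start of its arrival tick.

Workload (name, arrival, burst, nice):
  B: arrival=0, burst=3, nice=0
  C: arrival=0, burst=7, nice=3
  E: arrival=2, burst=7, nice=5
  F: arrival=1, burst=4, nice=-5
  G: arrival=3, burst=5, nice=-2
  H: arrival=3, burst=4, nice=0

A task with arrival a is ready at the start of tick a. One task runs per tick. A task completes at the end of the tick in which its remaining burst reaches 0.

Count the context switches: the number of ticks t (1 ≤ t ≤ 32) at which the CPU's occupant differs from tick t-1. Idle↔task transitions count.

t=0: ready={B,C} → run B
t=1: ready={B,C,F} → run F
t=2: ready={B,C,E,F} → run F
t=3: ready={B,C,E,F,G,H} → run F
t=4: ready={B,C,E,F,G,H} → run F
t=5: ready={B,C,E,G,H} → run G
t=6: ready={B,C,E,G,H} → run G
t=7: ready={B,C,E,G,H} → run G
t=8: ready={B,C,E,G,H} → run G
t=9: ready={B,C,E,G,H} → run G
t=10: ready={B,C,E,H} → run B
t=11: ready={B,C,E,H} → run B
t=12: ready={C,E,H} → run H
t=13: ready={C,E,H} → run H
t=14: ready={C,E,H} → run H
t=15: ready={C,E,H} → run H
t=16: ready={C,E} → run C
t=17: ready={C,E} → run C
t=18: ready={C,E} → run C
t=19: ready={C,E} → run C
t=20: ready={C,E} → run C
t=21: ready={C,E} → run C
t=22: ready={C,E} → run C
t=23: ready={E} → run E
t=24: ready={E} → run E
t=25: ready={E} → run E
t=26: ready={E} → run E
t=27: ready={E} → run E
t=28: ready={E} → run E
t=29: ready={E} → run E
t=30: (idle)
t=31: (idle)
t=32: (idle)

context switches = 7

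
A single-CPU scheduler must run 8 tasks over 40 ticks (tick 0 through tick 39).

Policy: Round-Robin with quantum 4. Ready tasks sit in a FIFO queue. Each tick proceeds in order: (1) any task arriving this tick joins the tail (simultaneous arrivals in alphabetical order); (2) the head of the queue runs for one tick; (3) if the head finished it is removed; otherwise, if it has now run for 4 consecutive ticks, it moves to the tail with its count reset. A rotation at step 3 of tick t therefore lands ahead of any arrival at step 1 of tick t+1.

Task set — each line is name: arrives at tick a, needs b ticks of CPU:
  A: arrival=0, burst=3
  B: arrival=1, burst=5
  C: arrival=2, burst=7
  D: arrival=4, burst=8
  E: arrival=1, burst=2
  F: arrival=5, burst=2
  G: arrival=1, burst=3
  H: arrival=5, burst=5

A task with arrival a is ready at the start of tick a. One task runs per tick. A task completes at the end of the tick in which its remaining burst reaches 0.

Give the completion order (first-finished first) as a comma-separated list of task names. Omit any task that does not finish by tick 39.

completion order = A, E, G, F, B, C, D, H

t=0: queue=[A] q_used=0 → run A
t=1: queue=[A,B,E,G] q_used=1 → run A
t=2: queue=[A,B,E,G,C] q_used=2 → run A
t=3: queue=[B,E,G,C] q_used=0 → run B
t=4: queue=[B,E,G,C,D] q_used=1 → run B
t=5: queue=[B,E,G,C,D,F,H] q_used=2 → run B
t=6: queue=[B,E,G,C,D,F,H] q_used=3 → run B
t=7: queue=[E,G,C,D,F,H,B] q_used=0 → run E
t=8: queue=[E,G,C,D,F,H,B] q_used=1 → run E
t=9: queue=[G,C,D,F,H,B] q_used=0 → run G
t=10: queue=[G,C,D,F,H,B] q_used=1 → run G
t=11: queue=[G,C,D,F,H,B] q_used=2 → run G
t=12: queue=[C,D,F,H,B] q_used=0 → run C
t=13: queue=[C,D,F,H,B] q_used=1 → run C
t=14: queue=[C,D,F,H,B] q_used=2 → run C
t=15: queue=[C,D,F,H,B] q_used=3 → run C
t=16: queue=[D,F,H,B,C] q_used=0 → run D
t=17: queue=[D,F,H,B,C] q_used=1 → run D
t=18: queue=[D,F,H,B,C] q_used=2 → run D
t=19: queue=[D,F,H,B,C] q_used=3 → run D
t=20: queue=[F,H,B,C,D] q_used=0 → run F
t=21: queue=[F,H,B,C,D] q_used=1 → run F
t=22: queue=[H,B,C,D] q_used=0 → run H
t=23: queue=[H,B,C,D] q_used=1 → run H
t=24: queue=[H,B,C,D] q_used=2 → run H
t=25: queue=[H,B,C,D] q_used=3 → run H
t=26: queue=[B,C,D,H] q_used=0 → run B
t=27: queue=[C,D,H] q_used=0 → run C
t=28: queue=[C,D,H] q_used=1 → run C
t=29: queue=[C,D,H] q_used=2 → run C
t=30: queue=[D,H] q_used=0 → run D
t=31: queue=[D,H] q_used=1 → run D
t=32: queue=[D,H] q_used=2 → run D
t=33: queue=[D,H] q_used=3 → run D
t=34: queue=[H] q_used=0 → run H
t=35: (idle)
t=36: (idle)
t=37: (idle)
t=38: (idle)
t=39: (idle)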